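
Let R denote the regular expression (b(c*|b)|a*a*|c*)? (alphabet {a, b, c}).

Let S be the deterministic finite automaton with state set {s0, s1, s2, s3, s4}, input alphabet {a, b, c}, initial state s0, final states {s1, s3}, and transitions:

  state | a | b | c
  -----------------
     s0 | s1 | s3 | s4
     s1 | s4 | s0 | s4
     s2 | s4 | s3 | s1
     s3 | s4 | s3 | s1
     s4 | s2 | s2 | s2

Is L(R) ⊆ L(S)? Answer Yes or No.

No

The empty string ε is in L(R) but not in L(S).
So L(R) ⊄ L(S).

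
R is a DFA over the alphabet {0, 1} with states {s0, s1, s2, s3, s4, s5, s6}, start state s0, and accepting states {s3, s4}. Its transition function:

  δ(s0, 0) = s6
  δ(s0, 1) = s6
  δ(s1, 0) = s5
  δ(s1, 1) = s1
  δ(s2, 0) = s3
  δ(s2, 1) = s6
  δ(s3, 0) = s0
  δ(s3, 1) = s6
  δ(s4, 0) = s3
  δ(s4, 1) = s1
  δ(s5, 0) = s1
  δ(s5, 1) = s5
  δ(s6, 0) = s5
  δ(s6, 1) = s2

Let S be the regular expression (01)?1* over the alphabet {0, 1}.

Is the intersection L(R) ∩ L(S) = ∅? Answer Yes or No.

Converting the expression S to a DFA (subset construction, then merging equivalent states) gives the minimal DFA with states {r0, r1, r2, r3}, start state r0, accepting states {r0, r2} and transitions r0: 0→r1, 1→r2; r1: 0→r3, 1→r2; r2: 0→r3, 1→r2; r3: 0→r3, 1→r3.
Exploring the product automaton R × S from the start pair (s0, r0), following both machines on each input symbol, reaches 10 state pairs: (s0, r0), (s6, r1), (s6, r2), (s5, r3), (s2, r2), (s1, r3), (s3, r3), (s0, r3), (s6, r3), (s2, r3).
R accepts in {s3, s4} and S accepts in {r0, r2}; no reachable pair has both components accepting, so no string drives both machines to acceptance simultaneously and L(R) ∩ L(S) = ∅.
So no string is accepted by both, and the intersection is empty.

Yes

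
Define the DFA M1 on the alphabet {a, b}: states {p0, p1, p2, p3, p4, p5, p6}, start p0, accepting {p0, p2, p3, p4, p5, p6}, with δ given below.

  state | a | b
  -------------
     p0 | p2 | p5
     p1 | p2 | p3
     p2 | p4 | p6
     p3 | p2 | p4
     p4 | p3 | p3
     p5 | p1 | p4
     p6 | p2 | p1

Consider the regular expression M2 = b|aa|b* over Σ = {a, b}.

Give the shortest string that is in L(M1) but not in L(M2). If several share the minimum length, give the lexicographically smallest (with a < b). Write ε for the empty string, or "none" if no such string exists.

a

The string a is accepted by M1 but not by M2.
No shorter string lies in the difference, and a is the lexicographically first length-1 string in L(M1) \ L(M2).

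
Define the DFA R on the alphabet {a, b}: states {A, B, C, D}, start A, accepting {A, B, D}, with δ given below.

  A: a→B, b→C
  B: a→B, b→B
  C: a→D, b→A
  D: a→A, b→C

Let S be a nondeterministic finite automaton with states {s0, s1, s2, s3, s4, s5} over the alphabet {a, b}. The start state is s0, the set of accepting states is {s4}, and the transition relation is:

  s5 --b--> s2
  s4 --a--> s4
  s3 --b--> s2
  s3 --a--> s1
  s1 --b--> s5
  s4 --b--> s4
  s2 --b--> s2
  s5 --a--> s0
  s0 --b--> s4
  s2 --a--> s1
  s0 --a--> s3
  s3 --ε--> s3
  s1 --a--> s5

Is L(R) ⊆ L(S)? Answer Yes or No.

No

The empty string ε is in L(R) but not in L(S).
So L(R) ⊄ L(S).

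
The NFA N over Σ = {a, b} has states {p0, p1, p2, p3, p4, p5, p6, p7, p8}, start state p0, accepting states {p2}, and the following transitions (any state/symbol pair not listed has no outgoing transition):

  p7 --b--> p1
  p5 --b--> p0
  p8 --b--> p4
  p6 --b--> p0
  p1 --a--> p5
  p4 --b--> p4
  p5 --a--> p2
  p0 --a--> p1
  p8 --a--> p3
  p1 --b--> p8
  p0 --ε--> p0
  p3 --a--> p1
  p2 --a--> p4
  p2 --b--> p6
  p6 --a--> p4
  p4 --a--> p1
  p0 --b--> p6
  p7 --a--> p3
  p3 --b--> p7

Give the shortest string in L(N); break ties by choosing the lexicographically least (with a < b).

aaa

A breadth-first search from p0 reaches an accepting state first via the path p0 → p1 → p5 → p2 on input aaa.
No string of length < 3 is accepted (BFS exhausts all shorter strings without reaching an accepting state), and aaa is the lexicographically least accepting string of length 3.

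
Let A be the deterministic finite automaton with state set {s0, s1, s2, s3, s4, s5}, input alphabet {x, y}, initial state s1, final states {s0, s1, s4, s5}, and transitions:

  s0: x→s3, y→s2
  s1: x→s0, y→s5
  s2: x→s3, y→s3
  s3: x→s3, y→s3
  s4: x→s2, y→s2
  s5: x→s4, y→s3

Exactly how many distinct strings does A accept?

The useful subgraph on states {s0, s1, s4, s5} is acyclic, so L(A) is finite; the longest accepting path visits 3 useful states, giving maximum string length 2.
Counting accepting paths from s1 by length: 1 of length 0, 2 of length 1, 1 of length 2. Total 4.

4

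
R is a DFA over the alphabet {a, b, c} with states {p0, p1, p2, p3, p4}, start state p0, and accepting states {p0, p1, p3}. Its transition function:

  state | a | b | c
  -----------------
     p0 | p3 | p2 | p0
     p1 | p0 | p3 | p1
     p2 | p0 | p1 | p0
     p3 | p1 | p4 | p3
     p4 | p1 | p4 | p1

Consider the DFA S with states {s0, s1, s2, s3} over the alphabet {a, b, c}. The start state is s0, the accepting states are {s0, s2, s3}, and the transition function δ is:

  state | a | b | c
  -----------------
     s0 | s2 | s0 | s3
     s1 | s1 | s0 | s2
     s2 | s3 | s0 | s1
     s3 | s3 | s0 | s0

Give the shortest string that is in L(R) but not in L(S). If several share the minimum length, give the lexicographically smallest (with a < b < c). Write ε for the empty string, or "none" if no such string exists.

ac

The string ac is accepted by R but not by S.
No shorter string lies in the difference, and ac is the lexicographically first length-2 string in L(R) \ L(S).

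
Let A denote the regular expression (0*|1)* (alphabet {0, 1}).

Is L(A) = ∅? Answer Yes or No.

No

The empty string ε matches the expression, so it belongs to L(A).
Since L(A) contains at least one string, it is not empty.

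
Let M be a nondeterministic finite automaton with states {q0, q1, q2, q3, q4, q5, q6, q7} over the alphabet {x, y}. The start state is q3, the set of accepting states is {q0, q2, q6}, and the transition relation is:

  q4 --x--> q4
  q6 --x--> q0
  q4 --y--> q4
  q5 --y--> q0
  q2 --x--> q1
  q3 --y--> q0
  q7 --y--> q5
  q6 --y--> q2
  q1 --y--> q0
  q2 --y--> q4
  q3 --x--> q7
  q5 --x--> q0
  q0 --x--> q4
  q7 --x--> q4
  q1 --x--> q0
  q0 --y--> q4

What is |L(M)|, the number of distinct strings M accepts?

The useful subgraph on states {q0, q3, q5, q7} is acyclic, so L(M) is finite; the longest accepting path visits 4 useful states, giving maximum string length 3.
Counting accepting paths from q3 by length: 1 of length 1, 2 of length 3. Total 3.

3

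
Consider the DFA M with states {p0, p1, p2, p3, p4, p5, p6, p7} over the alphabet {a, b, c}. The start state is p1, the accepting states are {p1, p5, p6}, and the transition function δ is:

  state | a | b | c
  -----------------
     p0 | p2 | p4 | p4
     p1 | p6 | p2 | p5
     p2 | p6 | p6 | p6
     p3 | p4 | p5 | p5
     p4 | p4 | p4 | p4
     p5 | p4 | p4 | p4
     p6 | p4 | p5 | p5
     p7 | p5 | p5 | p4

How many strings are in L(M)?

14

The useful subgraph on states {p1, p2, p5, p6} is acyclic, so L(M) is finite; the longest accepting path visits 4 useful states, giving maximum string length 3.
Counting accepting paths from p1 by length: 1 of length 0, 2 of length 1, 5 of length 2, 6 of length 3. Total 14.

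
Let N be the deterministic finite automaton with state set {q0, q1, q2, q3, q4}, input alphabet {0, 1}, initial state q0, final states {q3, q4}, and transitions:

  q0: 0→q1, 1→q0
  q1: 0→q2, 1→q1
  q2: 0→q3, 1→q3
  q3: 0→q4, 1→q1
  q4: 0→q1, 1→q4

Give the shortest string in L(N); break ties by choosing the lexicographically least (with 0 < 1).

000

A breadth-first search from q0 reaches an accepting state first via the path q0 → q1 → q2 → q3 on input 000.
No string of length < 3 is accepted (BFS exhausts all shorter strings without reaching an accepting state), and 000 is the lexicographically least accepting string of length 3.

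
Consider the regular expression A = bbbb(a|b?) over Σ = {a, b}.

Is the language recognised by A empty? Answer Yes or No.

No

The string bbbb matches the expression, so it belongs to L(A).
Since L(A) contains at least one string, it is not empty.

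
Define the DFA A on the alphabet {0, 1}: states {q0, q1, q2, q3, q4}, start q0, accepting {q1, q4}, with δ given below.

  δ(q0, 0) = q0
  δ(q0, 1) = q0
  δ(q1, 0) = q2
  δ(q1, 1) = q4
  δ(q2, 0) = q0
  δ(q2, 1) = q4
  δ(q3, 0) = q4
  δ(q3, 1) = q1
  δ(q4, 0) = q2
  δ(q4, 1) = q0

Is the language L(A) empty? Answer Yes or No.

Yes

The states reachable from the start state are {q0}.
None of the accepting states {q1, q4} is reachable, so no string is accepted and L(A) = ∅.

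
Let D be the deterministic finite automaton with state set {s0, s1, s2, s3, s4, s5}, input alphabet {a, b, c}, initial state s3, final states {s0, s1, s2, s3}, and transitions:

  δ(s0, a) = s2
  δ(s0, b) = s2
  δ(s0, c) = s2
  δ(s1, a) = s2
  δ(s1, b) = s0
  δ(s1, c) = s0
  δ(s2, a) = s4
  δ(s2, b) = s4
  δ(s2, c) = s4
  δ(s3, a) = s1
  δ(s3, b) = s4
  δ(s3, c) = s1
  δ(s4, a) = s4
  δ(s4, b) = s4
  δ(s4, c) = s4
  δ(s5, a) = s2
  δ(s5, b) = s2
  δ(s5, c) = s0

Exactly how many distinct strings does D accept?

The useful subgraph on states {s0, s1, s2, s3} is acyclic, so L(D) is finite; the longest accepting path visits 4 useful states, giving maximum string length 3.
Counting accepting paths from s3 by length: 1 of length 0, 2 of length 1, 6 of length 2, 12 of length 3. Total 21.

21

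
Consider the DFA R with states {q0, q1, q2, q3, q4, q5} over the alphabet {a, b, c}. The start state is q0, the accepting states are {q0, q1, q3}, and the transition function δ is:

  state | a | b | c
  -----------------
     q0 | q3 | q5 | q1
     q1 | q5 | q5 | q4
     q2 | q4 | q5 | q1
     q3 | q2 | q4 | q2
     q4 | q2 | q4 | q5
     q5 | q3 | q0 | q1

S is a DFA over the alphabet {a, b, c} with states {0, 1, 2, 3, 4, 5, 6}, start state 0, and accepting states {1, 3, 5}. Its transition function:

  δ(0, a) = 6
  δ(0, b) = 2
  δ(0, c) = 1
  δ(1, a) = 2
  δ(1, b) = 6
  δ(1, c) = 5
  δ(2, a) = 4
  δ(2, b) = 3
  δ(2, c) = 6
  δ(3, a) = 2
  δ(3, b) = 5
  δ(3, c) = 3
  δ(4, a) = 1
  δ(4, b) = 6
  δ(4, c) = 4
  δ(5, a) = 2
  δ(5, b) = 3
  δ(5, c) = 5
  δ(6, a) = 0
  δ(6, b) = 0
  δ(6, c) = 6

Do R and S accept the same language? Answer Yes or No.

No

The empty string ε is accepted by R but rejected by S.
So L(R) ≠ L(S).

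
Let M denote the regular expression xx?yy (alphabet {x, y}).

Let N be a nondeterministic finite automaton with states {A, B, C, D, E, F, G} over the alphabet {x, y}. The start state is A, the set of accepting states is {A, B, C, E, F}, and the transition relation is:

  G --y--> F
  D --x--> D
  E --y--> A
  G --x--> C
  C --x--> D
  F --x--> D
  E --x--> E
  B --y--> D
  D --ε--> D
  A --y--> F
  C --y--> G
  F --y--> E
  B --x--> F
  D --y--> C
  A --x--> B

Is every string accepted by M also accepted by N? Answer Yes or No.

Yes

Converting the expression M to a DFA (subset construction, then merging equivalent states) gives the minimal DFA with states {m0, m1, m2, m3, m4, m5}, start state m0, accepting states {m5} and transitions m0: x→m1, y→m2; m1: x→m3, y→m4; m2: x→m2, y→m2; m3: x→m2, y→m4; m4: x→m2, y→m5; m5: x→m2, y→m2.
Exploring the product automaton M × N from the start pair (m0, A), following both machines on each input symbol, reaches 14 state pairs: (m0, A), (m1, B), (m2, F), (m3, F), (m4, D), (m2, D), (m2, E), (m4, E), (m5, C), (m2, C), (m2, A), (m5, A), (m2, G), (m2, B).
M accepts in {m5} and N accepts in {A, B, C, E, F}. The reachable pairs whose M-component is accepting are (m5, C), (m5, A); in each of them the N-component is accepting too, so the product for L(M) \ L(N) (M-component accepting, N-component rejecting) has no reachable accepting pair and the difference is empty.
Hence every string in L(M) is also in L(N).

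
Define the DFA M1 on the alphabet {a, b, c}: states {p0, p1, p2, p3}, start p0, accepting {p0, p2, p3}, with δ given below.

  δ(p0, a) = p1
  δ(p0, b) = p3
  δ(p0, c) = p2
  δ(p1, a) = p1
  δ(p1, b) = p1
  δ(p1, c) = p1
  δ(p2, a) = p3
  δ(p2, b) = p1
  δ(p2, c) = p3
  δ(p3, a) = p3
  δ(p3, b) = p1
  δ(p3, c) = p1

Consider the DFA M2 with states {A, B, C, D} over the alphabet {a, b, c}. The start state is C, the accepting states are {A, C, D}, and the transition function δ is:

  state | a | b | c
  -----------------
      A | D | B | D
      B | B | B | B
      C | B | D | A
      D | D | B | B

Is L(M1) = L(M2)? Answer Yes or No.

Yes

Exploring the product automaton M1 × M2 from the start pair (p0, C), following both machines on each input symbol, reaches 4 state pairs: (p0, C), (p1, B), (p3, D), (p2, A).
M1 accepts in {p0, p2, p3} and M2 accepts in {A, C, D}. In every reachable pair the two components are either both accepting — (p0, C), (p3, D), (p2, A) — or both non-accepting, so no string is accepted by exactly one of the machines: L(M1) \ L(M2) and L(M2) \ L(M1) are both empty.
Hence every string is accepted by M1 iff it is accepted by M2, and the two languages coincide.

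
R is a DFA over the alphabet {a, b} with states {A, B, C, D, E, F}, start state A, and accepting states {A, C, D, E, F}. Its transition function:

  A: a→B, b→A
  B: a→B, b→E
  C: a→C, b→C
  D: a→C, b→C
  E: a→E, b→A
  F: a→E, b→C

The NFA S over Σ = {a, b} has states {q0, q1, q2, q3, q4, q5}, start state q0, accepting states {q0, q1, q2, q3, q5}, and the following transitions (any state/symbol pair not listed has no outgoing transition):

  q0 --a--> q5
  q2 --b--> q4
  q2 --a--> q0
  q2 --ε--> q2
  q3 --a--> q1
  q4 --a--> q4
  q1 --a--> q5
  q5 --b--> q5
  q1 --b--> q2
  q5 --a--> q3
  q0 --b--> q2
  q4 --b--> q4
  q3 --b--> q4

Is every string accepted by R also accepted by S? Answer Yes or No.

The string bb is in L(R) but not in L(S).
So L(R) ⊄ L(S).

No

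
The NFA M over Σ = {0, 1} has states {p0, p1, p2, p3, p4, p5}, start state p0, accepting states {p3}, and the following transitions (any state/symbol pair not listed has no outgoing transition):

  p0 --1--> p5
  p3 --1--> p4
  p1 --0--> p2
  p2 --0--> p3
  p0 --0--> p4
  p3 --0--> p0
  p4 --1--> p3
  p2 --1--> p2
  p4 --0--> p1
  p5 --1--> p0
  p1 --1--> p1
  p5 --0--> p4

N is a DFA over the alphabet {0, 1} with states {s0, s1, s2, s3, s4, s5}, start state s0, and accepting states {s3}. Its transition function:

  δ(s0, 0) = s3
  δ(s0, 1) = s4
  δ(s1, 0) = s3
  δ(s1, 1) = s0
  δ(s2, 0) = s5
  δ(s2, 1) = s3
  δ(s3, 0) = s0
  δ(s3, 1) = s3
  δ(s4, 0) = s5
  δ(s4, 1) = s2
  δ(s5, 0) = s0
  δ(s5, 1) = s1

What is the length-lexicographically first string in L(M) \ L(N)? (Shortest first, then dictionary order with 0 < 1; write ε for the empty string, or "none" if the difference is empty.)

101

The string 101 is accepted by M but not by N.
No shorter string lies in the difference, and 101 is the lexicographically first length-3 string in L(M) \ L(N).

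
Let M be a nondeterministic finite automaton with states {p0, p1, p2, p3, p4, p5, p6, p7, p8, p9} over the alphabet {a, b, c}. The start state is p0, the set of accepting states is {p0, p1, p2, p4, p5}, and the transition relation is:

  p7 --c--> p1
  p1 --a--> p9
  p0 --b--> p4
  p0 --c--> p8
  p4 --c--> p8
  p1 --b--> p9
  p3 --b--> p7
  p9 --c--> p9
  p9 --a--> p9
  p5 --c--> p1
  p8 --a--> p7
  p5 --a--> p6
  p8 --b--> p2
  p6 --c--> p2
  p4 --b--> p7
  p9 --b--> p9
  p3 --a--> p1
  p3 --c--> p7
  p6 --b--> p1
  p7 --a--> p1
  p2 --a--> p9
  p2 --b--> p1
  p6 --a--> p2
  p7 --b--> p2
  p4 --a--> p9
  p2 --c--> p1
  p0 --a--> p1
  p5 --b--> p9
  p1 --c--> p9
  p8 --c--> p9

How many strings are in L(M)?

24

The useful subgraph on states {p0, p1, p2, p4, p7, p8} is acyclic, so L(M) is finite; the longest accepting path visits 6 useful states, giving maximum string length 5.
Counting accepting paths from p0 by length: 1 of length 0, 2 of length 1, 1 of length 2, 9 of length 3, 9 of length 4, 2 of length 5. Total 24.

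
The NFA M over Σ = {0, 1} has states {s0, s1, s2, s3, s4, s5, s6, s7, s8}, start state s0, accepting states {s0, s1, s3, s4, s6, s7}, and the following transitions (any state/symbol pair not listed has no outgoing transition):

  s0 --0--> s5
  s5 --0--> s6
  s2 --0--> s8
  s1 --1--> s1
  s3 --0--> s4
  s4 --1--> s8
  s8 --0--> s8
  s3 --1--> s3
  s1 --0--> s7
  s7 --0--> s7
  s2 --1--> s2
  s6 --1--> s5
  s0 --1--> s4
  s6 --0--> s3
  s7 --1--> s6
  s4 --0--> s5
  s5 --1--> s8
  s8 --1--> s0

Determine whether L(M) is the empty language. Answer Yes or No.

No

The empty string ε is accepted: the run s0 ends in the accepting state s0.
Since at least one string is accepted, L(M) is not empty.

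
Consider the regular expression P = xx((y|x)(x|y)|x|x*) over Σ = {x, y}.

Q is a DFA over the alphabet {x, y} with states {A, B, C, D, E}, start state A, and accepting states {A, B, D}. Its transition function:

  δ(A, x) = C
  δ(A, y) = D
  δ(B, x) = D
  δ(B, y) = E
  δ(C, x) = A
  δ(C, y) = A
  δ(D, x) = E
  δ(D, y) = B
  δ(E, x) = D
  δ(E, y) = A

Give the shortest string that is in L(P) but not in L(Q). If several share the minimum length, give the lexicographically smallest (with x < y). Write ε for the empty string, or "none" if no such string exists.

The string xxx is accepted by P but not by Q.
No shorter string lies in the difference, and xxx is the lexicographically first length-3 string in L(P) \ L(Q).

xxx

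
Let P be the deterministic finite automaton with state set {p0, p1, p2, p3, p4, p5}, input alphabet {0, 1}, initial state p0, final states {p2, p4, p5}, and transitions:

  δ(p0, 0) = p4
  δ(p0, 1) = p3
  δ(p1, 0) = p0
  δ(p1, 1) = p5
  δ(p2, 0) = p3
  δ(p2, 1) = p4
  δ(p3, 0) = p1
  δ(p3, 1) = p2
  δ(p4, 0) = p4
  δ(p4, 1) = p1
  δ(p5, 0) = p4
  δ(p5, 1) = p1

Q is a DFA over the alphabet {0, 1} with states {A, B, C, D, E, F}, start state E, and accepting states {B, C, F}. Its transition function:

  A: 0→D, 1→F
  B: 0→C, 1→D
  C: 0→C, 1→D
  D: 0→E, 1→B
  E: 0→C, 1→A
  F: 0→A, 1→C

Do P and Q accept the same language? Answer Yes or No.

Exploring the product automaton P × Q from the start pair (p0, E), following both machines on each input symbol, reaches 6 state pairs: (p0, E), (p4, C), (p3, A), (p1, D), (p2, F), (p5, B).
P accepts in {p2, p4, p5} and Q accepts in {B, C, F}. In every reachable pair the two components are either both accepting — (p4, C), (p2, F), (p5, B) — or both non-accepting, so no string is accepted by exactly one of the machines: L(P) \ L(Q) and L(Q) \ L(P) are both empty.
Hence every string is accepted by P iff it is accepted by Q, and the two languages coincide.

Yes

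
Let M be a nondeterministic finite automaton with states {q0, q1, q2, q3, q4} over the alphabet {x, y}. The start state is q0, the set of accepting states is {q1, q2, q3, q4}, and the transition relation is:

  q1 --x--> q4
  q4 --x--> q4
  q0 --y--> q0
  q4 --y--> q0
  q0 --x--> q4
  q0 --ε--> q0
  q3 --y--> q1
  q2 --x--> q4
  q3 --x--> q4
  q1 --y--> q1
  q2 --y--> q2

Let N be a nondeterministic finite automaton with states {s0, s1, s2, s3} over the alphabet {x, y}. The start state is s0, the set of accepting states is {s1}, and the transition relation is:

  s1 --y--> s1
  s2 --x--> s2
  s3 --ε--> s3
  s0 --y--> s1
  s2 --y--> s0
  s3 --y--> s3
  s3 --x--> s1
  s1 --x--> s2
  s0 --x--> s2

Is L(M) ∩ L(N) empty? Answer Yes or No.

Yes

Exploring the product automaton M × N from the start pair (q0, s0), following both machines on each input symbol, reaches 3 state pairs: (q0, s0), (q4, s2), (q0, s1).
M accepts in {q1, q2, q3, q4} and N accepts in {s1}; no reachable pair has both components accepting, so no string drives both machines to acceptance simultaneously and L(M) ∩ L(N) = ∅.
So no string is accepted by both, and the intersection is empty.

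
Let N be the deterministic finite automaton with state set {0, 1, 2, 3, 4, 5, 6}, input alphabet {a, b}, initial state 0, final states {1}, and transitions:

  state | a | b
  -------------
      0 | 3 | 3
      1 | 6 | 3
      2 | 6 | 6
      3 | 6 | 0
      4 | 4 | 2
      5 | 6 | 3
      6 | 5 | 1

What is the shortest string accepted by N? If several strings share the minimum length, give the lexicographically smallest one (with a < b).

aab

A breadth-first search from 0 reaches an accepting state first via the path 0 → 3 → 6 → 1 on input aab.
No string of length < 3 is accepted (BFS exhausts all shorter strings without reaching an accepting state), and aab is the lexicographically least accepting string of length 3.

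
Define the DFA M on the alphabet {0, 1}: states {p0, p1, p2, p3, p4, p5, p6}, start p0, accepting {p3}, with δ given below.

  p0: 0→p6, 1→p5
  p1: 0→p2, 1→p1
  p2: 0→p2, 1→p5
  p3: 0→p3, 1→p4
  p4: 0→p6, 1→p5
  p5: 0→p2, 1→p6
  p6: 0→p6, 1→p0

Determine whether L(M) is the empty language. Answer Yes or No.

The states reachable from the start state are {p0, p2, p5, p6}.
None of the accepting states {p3} is reachable, so no string is accepted and L(M) = ∅.

Yes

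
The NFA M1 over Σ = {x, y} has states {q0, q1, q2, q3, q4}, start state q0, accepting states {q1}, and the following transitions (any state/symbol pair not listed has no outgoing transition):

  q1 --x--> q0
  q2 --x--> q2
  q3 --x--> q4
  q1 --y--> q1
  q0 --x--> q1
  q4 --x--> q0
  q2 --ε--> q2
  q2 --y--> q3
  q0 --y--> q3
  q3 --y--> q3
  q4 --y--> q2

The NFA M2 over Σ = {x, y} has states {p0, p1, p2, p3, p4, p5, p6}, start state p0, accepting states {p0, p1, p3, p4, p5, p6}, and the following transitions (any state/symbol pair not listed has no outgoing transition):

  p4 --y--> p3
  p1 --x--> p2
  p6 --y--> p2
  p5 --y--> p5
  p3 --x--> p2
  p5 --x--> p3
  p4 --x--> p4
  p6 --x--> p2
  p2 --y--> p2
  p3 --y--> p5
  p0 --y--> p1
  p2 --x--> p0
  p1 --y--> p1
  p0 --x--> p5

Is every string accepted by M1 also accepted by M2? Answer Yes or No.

No

The string xxx is in L(M1) but not in L(M2).
So L(M1) ⊄ L(M2).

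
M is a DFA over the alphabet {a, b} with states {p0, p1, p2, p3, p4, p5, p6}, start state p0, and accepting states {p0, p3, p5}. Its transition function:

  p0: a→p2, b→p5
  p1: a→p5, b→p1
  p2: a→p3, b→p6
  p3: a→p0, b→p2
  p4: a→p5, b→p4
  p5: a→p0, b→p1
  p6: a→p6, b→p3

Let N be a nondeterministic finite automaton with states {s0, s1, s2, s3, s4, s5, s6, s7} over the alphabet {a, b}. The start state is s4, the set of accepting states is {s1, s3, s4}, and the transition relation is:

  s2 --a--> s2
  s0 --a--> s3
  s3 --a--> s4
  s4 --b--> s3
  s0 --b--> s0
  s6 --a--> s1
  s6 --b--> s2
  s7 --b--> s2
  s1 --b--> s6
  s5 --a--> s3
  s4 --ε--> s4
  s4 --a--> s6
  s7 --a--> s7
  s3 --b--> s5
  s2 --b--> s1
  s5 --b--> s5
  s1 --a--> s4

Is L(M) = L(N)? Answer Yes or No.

Exploring the product automaton M × N from the start pair (p0, s4), following both machines on each input symbol, reaches 6 state pairs: (p0, s4), (p2, s6), (p5, s3), (p3, s1), (p6, s2), (p1, s5).
M accepts in {p0, p3, p5} and N accepts in {s1, s3, s4}. In every reachable pair the two components are either both accepting — (p0, s4), (p5, s3), (p3, s1) — or both non-accepting, so no string is accepted by exactly one of the machines: L(M) \ L(N) and L(N) \ L(M) are both empty.
Hence every string is accepted by M iff it is accepted by N, and the two languages coincide.

Yes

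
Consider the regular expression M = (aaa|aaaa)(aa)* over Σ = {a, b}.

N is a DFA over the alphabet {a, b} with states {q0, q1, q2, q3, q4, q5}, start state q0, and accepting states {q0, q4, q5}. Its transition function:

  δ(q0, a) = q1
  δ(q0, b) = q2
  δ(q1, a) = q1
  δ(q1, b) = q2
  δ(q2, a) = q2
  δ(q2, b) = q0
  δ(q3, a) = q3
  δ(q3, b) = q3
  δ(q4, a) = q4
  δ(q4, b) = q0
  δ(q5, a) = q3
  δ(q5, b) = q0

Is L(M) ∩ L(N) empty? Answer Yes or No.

Yes

Converting the expression M to a DFA (subset construction, then merging equivalent states) gives the minimal DFA with states {m0, m1, m2, m3, m4}, start state m0, accepting states {m4} and transitions m0: a→m1, b→m2; m1: a→m3, b→m2; m2: a→m2, b→m2; m3: a→m4, b→m2; m4: a→m4, b→m2.
Exploring the product automaton M × N from the start pair (m0, q0), following both machines on each input symbol, reaches 7 state pairs: (m0, q0), (m1, q1), (m2, q2), (m3, q1), (m2, q0), (m4, q1), (m2, q1).
M accepts in {m4} and N accepts in {q0, q4, q5}; no reachable pair has both components accepting, so no string drives both machines to acceptance simultaneously and L(M) ∩ L(N) = ∅.
So no string is accepted by both, and the intersection is empty.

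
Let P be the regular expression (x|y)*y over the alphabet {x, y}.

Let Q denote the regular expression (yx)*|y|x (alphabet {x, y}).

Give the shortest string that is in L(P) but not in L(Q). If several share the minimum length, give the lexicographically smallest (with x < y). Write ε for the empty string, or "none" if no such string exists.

The string xy is accepted by P but not by Q.
No shorter string lies in the difference, and xy is the lexicographically first length-2 string in L(P) \ L(Q).

xy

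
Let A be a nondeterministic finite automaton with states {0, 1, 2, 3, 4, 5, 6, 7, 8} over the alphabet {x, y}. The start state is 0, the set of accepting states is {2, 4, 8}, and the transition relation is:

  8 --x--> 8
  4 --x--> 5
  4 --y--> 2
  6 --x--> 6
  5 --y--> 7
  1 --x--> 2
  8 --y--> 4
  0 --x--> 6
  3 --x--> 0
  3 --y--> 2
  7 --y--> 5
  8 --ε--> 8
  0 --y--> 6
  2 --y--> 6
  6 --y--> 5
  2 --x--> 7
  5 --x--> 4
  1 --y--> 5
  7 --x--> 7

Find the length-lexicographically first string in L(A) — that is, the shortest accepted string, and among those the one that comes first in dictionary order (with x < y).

A breadth-first search from 0 reaches an accepting state first via the path 0 → 6 → 5 → 4 on input xyx.
No string of length < 3 is accepted (BFS exhausts all shorter strings without reaching an accepting state), and xyx is the lexicographically least accepting string of length 3.

xyx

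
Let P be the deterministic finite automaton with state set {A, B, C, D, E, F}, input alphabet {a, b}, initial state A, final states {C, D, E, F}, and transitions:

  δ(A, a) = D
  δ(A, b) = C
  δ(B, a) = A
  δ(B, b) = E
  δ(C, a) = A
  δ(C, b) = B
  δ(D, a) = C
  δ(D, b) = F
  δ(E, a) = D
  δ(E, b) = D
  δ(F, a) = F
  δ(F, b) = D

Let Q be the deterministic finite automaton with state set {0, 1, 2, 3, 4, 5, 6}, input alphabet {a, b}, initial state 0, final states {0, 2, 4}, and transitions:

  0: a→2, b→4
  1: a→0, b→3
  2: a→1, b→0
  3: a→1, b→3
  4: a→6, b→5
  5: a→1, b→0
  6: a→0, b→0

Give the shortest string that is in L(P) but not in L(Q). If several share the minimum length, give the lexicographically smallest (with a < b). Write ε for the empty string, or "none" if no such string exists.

The string aa is accepted by P but not by Q.
No shorter string lies in the difference, and aa is the lexicographically first length-2 string in L(P) \ L(Q).

aa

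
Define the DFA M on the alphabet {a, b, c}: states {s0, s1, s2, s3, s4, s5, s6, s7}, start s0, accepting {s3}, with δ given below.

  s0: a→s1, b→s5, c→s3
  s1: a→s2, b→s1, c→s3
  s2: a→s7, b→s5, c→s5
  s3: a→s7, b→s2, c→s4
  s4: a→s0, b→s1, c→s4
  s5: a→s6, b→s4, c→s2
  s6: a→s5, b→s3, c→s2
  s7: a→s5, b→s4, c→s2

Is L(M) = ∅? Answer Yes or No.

No

The string c is accepted: the run s0 → s3 ends in the accepting state s3.
Since at least one string is accepted, L(M) is not empty.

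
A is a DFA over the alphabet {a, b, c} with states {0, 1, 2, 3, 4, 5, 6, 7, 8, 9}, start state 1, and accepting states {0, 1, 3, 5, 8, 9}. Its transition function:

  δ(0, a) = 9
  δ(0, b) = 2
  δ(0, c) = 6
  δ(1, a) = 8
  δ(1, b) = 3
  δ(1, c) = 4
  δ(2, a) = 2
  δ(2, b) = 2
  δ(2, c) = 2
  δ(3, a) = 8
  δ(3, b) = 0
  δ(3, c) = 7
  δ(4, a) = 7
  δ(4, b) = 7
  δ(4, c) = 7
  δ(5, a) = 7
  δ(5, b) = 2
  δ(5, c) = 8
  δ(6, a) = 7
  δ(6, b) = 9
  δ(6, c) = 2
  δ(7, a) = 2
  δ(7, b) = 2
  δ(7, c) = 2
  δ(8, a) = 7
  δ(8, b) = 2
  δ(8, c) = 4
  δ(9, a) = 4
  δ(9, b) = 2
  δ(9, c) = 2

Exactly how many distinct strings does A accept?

The useful subgraph on states {0, 1, 3, 6, 8, 9} is acyclic, so L(A) is finite; the longest accepting path visits 5 useful states, giving maximum string length 4.
Counting accepting paths from 1 by length: 1 of length 0, 2 of length 1, 2 of length 2, 1 of length 3, 1 of length 4. Total 7.

7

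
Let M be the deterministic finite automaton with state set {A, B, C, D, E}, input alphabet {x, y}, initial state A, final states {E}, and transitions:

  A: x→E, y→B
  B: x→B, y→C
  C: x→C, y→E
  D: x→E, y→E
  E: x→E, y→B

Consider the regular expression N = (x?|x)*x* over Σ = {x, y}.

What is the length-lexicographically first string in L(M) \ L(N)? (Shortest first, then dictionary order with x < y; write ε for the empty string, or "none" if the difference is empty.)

yyy

The string yyy is accepted by M but not by N.
No shorter string lies in the difference, and yyy is the lexicographically first length-3 string in L(M) \ L(N).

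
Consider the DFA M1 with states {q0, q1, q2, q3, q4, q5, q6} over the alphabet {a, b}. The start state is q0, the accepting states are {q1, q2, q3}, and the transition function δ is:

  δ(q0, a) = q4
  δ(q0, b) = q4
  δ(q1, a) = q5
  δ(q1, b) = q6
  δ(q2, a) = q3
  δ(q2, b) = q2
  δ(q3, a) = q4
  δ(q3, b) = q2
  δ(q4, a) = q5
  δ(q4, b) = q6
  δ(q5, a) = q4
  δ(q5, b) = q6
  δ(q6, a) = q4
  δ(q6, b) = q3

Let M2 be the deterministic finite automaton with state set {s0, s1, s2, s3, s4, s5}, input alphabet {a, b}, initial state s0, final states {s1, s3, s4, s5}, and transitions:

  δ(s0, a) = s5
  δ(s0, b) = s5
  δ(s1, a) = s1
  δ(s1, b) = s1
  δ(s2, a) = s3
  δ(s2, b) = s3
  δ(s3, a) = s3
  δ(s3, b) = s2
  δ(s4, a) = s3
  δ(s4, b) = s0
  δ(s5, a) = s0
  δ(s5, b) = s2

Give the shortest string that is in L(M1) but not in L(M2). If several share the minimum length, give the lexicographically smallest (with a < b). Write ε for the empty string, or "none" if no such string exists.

aabb

The string aabb is accepted by M1 but not by M2.
No shorter string lies in the difference, and aabb is the lexicographically first length-4 string in L(M1) \ L(M2).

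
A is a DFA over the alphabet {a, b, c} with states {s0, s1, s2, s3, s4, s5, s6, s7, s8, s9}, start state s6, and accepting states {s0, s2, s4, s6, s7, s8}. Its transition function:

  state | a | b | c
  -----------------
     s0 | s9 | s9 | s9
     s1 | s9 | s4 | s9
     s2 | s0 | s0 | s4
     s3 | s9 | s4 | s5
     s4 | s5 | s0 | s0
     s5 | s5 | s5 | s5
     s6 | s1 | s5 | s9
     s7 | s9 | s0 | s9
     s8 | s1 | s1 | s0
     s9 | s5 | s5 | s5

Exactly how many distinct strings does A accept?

4

The useful subgraph on states {s0, s1, s4, s6} is acyclic, so L(A) is finite; the longest accepting path visits 4 useful states, giving maximum string length 3.
Counting accepting paths from s6 by length: 1 of length 0, 1 of length 2, 2 of length 3. Total 4.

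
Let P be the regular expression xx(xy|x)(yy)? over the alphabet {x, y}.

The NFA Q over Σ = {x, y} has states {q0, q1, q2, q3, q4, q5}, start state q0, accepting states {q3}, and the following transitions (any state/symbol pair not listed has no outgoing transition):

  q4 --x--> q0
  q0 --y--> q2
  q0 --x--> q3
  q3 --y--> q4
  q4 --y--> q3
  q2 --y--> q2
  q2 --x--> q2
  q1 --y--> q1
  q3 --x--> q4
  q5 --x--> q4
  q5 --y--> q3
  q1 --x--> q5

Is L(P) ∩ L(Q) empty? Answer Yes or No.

Yes

Converting the expression P to a DFA (subset construction, then merging equivalent states) gives the minimal DFA with states {p0, p1, p2, p3, p4, p5, p6, p7}, start state p0, accepting states {p4, p5, p6, p7} and transitions p0: x→p1, y→p2; p1: x→p3, y→p2; p2: x→p2, y→p2; p3: x→p4, y→p2; p4: x→p2, y→p5; p5: x→p2, y→p6; p6: x→p2, y→p7; p7: x→p2, y→p2.
Exploring the product automaton P × Q from the start pair (p0, q0), following both machines on each input symbol, reaches 11 state pairs: (p0, q0), (p1, q3), (p2, q2), (p3, q4), (p2, q4), (p4, q0), (p2, q3), (p2, q0), (p5, q2), (p6, q2), (p7, q2).
P accepts in {p4, p5, p6, p7} and Q accepts in {q3}; no reachable pair has both components accepting, so no string drives both machines to acceptance simultaneously and L(P) ∩ L(Q) = ∅.
So no string is accepted by both, and the intersection is empty.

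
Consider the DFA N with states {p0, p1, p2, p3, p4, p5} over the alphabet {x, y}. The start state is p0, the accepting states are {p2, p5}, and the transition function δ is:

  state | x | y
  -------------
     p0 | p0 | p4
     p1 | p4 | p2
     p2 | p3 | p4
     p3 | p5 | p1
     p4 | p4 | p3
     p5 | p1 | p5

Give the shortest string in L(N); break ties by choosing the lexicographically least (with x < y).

yyx

A breadth-first search from p0 reaches an accepting state first via the path p0 → p4 → p3 → p5 on input yyx.
No string of length < 3 is accepted (BFS exhausts all shorter strings without reaching an accepting state), and yyx is the lexicographically least accepting string of length 3.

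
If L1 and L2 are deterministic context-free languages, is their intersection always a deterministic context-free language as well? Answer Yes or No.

No

DCFLs are closed under complement (normalise the DPDA to read all of its input, then flip the verdict). If they were also closed under intersection, De Morgan would make them closed under union; but {aⁿbⁿ : n≥0} and {aⁿb²ⁿ : n≥0} are DCFLs (push the a's; pop one per b, respectively one per two b's) whose union no deterministic PDA accepts: a DPDA for it would have a single run on aⁿb²ⁿ, accepting after the prefix aⁿbⁿ and accepting again after n more b's; an ordinary PDA that simulates it on a's and b's and, at any moment when it is accepting, may switch to reading only a fresh letter c while feeding each c to the simulation as a b, would accept aⁱbʲcᵏ (k≥1) exactly when both aⁱbʲ and aⁱbʲ⁺ᵏ are in the language, i.e. its language intersected with the regular set a*b*c⁺ would be exactly {aⁿbⁿcⁿ : n≥1} — impossible, since context-free languages are closed under intersection with regular sets and {aⁿbⁿcⁿ} is not context-free.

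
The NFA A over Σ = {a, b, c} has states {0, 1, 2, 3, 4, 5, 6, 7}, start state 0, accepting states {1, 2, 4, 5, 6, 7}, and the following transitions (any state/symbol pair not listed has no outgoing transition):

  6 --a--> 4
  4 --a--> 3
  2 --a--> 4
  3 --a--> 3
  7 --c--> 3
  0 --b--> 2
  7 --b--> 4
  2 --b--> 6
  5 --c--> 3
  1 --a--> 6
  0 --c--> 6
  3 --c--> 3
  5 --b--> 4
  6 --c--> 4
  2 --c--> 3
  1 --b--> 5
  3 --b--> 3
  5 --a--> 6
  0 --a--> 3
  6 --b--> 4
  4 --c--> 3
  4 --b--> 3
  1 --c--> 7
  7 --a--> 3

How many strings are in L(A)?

The useful subgraph on states {0, 2, 4, 6} is acyclic, so L(A) is finite; the longest accepting path visits 4 useful states, giving maximum string length 3.
Counting accepting paths from 0 by length: 2 of length 1, 5 of length 2, 3 of length 3. Total 10.

10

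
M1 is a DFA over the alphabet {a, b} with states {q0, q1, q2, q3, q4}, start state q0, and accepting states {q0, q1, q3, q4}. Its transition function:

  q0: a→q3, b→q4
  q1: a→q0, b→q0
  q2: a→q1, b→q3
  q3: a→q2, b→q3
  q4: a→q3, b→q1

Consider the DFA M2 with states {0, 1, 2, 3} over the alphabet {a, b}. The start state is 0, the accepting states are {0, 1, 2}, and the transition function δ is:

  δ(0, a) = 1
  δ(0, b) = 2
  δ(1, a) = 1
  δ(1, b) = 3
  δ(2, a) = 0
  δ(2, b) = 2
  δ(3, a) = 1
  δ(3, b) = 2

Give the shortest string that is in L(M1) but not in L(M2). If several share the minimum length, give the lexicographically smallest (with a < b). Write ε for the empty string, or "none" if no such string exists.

The string ab is accepted by M1 but not by M2.
No shorter string lies in the difference, and ab is the lexicographically first length-2 string in L(M1) \ L(M2).

ab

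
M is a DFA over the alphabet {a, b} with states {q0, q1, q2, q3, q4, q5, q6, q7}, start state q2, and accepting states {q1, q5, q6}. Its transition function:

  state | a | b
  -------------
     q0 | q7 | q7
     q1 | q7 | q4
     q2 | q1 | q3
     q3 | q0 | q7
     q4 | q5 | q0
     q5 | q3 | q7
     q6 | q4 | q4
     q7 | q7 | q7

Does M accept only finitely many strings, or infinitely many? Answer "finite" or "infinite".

The useful states (reachable from q2 and able to reach an accepting state) are {q1, q2, q4, q5}.
Restricted to these states the transition graph has no cycle, so every accepting path has bounded length and L is finite.

finite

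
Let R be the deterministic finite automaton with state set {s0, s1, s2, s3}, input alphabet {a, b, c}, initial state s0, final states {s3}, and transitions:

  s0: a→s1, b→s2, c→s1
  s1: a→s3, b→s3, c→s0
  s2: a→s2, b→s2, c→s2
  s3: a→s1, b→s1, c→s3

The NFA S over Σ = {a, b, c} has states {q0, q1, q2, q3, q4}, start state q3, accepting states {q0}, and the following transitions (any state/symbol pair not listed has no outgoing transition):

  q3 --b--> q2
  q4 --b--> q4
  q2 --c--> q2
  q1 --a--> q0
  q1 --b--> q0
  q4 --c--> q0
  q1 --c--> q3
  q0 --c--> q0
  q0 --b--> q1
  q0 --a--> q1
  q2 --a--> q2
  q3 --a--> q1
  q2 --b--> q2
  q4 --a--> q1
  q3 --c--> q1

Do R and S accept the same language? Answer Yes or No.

Yes

Exploring the product automaton R × S from the start pair (s0, q3), following both machines on each input symbol, reaches 4 state pairs: (s0, q3), (s1, q1), (s2, q2), (s3, q0).
R accepts in {s3} and S accepts in {q0}. In every reachable pair the two components are either both accepting — (s3, q0) — or both non-accepting, so no string is accepted by exactly one of the machines: L(R) \ L(S) and L(S) \ L(R) are both empty.
Hence every string is accepted by R iff it is accepted by S, and the two languages coincide.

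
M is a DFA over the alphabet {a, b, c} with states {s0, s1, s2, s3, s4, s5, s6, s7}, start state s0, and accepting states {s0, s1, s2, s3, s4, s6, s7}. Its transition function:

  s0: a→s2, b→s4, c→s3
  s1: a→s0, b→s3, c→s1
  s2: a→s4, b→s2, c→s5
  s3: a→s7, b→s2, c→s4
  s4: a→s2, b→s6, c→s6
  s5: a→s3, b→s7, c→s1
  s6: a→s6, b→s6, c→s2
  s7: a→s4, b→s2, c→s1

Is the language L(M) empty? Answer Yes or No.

No

The empty string ε is accepted: the run s0 ends in the accepting state s0.
Since at least one string is accepted, L(M) is not empty.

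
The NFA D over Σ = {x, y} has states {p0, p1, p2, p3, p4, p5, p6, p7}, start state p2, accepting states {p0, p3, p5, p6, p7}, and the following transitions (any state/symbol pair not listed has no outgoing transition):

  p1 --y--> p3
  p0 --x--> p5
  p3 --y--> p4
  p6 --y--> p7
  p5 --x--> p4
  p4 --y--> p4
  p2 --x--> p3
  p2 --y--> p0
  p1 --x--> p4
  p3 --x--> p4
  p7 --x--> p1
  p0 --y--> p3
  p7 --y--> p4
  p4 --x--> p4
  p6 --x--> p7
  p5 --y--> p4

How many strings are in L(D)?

The useful subgraph on states {p0, p2, p3, p5} is acyclic, so L(D) is finite; the longest accepting path visits 3 useful states, giving maximum string length 2.
Counting accepting paths from p2 by length: 2 of length 1, 2 of length 2. Total 4.

4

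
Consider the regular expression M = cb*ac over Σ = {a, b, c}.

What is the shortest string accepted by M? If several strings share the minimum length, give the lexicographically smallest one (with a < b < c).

By inspection of the expression, no string of length less than 3 matches, and cac is the lexicographically first match of length 3.

cac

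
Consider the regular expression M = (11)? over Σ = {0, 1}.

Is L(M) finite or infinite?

finite

The expression contains no Kleene star (every subexpression denotes a finite set), so L(M) is finite.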